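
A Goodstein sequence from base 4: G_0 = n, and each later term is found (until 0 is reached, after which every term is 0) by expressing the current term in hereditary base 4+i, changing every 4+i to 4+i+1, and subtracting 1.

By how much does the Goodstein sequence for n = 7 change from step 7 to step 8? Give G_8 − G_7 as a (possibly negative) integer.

-1

G_0=7  [base 4] 4 + 3  →[4↦5]→  5 + 3 = 8  −1 ⇒ G_1=7
G_1=7  [base 5] 5 + 2  →[5↦6]→  6 + 2 = 8  −1 ⇒ G_2=7
G_2=7  [base 6] 6 + 1  →[6↦7]→  7 + 1 = 8  −1 ⇒ G_3=7
G_3=7  [base 7] 7  →[7↦8]→  8 = 8  −1 ⇒ G_4=7
G_4=7  [base 8] 7  →[8↦9]→  7 = 7  −1 ⇒ G_5=6
G_5=6  [base 9] 6  →[9↦10]→  6 = 6  −1 ⇒ G_6=5
G_6=5  [base 10] 5  →[10↦11]→  5 = 5  −1 ⇒ G_7=4
G_7=4  [base 11] 4  →[11↦12]→  4 = 4  −1 ⇒ G_8=3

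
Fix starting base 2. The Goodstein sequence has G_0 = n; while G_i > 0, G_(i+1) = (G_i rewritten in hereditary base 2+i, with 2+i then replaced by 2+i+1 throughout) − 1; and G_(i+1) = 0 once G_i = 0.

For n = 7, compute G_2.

G_0 = 7. HB_2(7) = 2^2 + 2 + 1. Bump = 31. G_1 = 30.
G_1 = 30. HB_3(30) = 3^3 + 3. Bump = 260. G_2 = 259.
G_2 = 259. HB_4(259) = 4^4 + 3. Bump = 3128. G_3 = 3127.

259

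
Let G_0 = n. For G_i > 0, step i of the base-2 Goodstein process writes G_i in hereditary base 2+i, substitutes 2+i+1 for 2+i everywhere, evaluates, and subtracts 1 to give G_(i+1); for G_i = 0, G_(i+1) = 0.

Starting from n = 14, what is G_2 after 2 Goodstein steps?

G_0=14  [base 2] 2^(2 + 1) + 2^2 + 2  →[2↦3]→  3^(3 + 1) + 3^3 + 3 = 111  −1 ⇒ G_1=110
G_1=110  [base 3] 3^(3 + 1) + 3^3 + 2  →[3↦4]→  4^(4 + 1) + 4^4 + 2 = 1282  −1 ⇒ G_2=1281

1281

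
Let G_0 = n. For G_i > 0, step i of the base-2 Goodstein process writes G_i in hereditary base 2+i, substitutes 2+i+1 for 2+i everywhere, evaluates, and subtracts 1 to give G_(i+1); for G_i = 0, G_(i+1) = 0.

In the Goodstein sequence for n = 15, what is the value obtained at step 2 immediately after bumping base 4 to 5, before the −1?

G_0 = 15. HB_2(15) = 2^(2 + 1) + 2^2 + 2 + 1. Bump = 112. G_1 = 111.
G_1 = 111. HB_3(111) = 3^(3 + 1) + 3^3 + 3. Bump = 1284. G_2 = 1283.
G_2 = 1283. HB_4(1283) = 4^(4 + 1) + 4^4 + 3. Bump = 18753. G_3 = 18752.

18753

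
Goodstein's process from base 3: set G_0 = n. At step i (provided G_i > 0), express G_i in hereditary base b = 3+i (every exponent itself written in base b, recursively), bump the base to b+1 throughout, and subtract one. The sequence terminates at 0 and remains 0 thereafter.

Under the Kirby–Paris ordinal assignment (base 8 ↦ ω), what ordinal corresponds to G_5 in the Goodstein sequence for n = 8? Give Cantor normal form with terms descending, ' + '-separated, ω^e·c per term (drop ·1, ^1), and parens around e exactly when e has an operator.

G_0 = 8. HB_3(8) = 2·3 + 2. Bump = 10. G_1 = 9.
G_1 = 9. HB_4(9) = 2·4 + 1. Bump = 11. G_2 = 10.
G_2 = 10. HB_5(10) = 2·5. Bump = 12. G_3 = 11.
G_3 = 11. HB_6(11) = 6 + 5. Bump = 12. G_4 = 11.
G_4 = 11. HB_7(11) = 7 + 4. Bump = 12. G_5 = 11.
G_5 = 11. HB_8(11) = 8 + 3. Bump = 12. G_6 = 11.

ω + 3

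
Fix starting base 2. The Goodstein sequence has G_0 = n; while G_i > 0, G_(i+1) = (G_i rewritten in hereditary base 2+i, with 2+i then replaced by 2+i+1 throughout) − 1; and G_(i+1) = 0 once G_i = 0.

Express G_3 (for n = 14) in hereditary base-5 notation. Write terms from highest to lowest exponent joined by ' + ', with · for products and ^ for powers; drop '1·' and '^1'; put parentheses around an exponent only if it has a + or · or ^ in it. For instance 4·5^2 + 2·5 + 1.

5^(5 + 1) + 5^5

14 —HB2→ 2^(2 + 1) + 2^2 + 2 —bump→ 3^(3 + 1) + 3^3 + 3 = 111 —(−1)→ 110
110 —HB3→ 3^(3 + 1) + 3^3 + 2 —bump→ 4^(4 + 1) + 4^4 + 2 = 1282 —(−1)→ 1281
1281 —HB4→ 4^(4 + 1) + 4^4 + 1 —bump→ 5^(5 + 1) + 5^5 + 1 = 18751 —(−1)→ 18750
18750 —HB5→ 5^(5 + 1) + 5^5 —bump→ 6^(6 + 1) + 6^6 = 326592 —(−1)→ 326591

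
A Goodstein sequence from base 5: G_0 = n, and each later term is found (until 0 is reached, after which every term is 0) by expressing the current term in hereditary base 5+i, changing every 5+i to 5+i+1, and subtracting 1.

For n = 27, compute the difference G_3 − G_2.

14

(0) 27|_5 = 5^2 + 2 ↦ 6^2 + 2|_6 = 38 ⇒ 37
(1) 37|_6 = 6^2 + 1 ↦ 7^2 + 1|_7 = 50 ⇒ 49
(2) 49|_7 = 7^2 ↦ 8^2|_8 = 64 ⇒ 63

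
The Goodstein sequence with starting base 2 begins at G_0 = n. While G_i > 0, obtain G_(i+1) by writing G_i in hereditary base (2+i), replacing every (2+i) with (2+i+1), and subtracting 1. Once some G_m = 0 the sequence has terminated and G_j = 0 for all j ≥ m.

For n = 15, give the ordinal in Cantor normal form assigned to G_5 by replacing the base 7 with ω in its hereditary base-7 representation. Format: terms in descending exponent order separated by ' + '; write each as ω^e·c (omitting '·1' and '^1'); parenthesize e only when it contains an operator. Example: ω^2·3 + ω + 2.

ω^(ω + 1) + ω^ω

G_0 = 15. HB_2(15) = 2^(2 + 1) + 2^2 + 2 + 1. Bump = 112. G_1 = 111.
G_1 = 111. HB_3(111) = 3^(3 + 1) + 3^3 + 3. Bump = 1284. G_2 = 1283.
G_2 = 1283. HB_4(1283) = 4^(4 + 1) + 4^4 + 3. Bump = 18753. G_3 = 18752.
G_3 = 18752. HB_5(18752) = 5^(5 + 1) + 5^5 + 2. Bump = 326594. G_4 = 326593.
G_4 = 326593. HB_6(326593) = 6^(6 + 1) + 6^6 + 1. Bump = 6588345. G_5 = 6588344.
G_5 = 6588344. HB_7(6588344) = 7^(7 + 1) + 7^7. Bump = 150994944. G_6 = 150994943.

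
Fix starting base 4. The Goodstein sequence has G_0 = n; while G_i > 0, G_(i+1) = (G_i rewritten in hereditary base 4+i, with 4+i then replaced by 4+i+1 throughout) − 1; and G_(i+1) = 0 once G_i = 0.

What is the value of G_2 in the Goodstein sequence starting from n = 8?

9

G_0 = 8. HB_4(8) = 2·4. Bump = 10. G_1 = 9.
G_1 = 9. HB_5(9) = 5 + 4. Bump = 10. G_2 = 9.
G_2 = 9. HB_6(9) = 6 + 3. Bump = 10. G_3 = 9.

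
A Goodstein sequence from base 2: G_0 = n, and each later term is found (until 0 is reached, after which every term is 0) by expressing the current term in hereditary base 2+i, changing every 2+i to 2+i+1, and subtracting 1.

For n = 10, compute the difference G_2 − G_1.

(0) 10|_2 = 2^(2 + 1) + 2 ↦ 3^(3 + 1) + 3|_3 = 84 ⇒ 83
(1) 83|_3 = 3^(3 + 1) + 2 ↦ 4^(4 + 1) + 2|_4 = 1026 ⇒ 1025

942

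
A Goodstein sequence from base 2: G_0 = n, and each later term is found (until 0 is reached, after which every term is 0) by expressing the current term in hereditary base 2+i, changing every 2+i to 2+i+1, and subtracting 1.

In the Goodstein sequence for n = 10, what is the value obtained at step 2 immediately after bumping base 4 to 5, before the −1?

15626

(0) 10|_2 = 2^(2 + 1) + 2 ↦ 3^(3 + 1) + 3|_3 = 84 ⇒ 83
(1) 83|_3 = 3^(3 + 1) + 2 ↦ 4^(4 + 1) + 2|_4 = 1026 ⇒ 1025
(2) 1025|_4 = 4^(4 + 1) + 1 ↦ 5^(5 + 1) + 1|_5 = 15626 ⇒ 15625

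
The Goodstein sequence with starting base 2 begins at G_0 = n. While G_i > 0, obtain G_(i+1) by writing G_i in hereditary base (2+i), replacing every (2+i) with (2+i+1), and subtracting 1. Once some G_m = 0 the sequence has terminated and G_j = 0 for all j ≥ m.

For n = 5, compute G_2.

base 2: 5 = 2^2 + 1; at 3: 3^3 + 1 = 28; next = 27
base 3: 27 = 3^3; at 4: 4^4 = 256; next = 255
base 4: 255 = 3·4^3 + 3·4^2 + 3·4 + 3; at 5: 3·5^3 + 3·5^2 + 3·5 + 3 = 468; next = 467

255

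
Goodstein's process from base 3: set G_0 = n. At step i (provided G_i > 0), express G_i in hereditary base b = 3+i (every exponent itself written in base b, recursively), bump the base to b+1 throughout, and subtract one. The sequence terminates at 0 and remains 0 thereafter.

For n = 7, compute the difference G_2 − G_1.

1

base 3: 7 = 2·3 + 1; at 4: 2·4 + 1 = 9; next = 8
base 4: 8 = 2·4; at 5: 2·5 = 10; next = 9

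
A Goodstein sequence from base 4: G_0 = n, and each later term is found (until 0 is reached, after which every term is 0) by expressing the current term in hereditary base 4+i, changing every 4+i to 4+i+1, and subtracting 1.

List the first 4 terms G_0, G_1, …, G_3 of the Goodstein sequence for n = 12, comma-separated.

base 4: 12 = 3·4; at 5: 3·5 = 15; next = 14
base 5: 14 = 2·5 + 4; at 6: 2·6 + 4 = 16; next = 15
base 6: 15 = 2·6 + 3; at 7: 2·7 + 3 = 17; next = 16

12, 14, 15, 16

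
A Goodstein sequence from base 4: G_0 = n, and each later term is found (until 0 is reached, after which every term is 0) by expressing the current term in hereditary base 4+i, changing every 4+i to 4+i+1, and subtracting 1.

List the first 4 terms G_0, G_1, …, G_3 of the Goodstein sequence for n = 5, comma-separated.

G_0 = 5. HB_4(5) = 4 + 1. Bump = 6. G_1 = 5.
G_1 = 5. HB_5(5) = 5. Bump = 6. G_2 = 5.
G_2 = 5. HB_6(5) = 5. Bump = 5. G_3 = 4.

5, 5, 5, 4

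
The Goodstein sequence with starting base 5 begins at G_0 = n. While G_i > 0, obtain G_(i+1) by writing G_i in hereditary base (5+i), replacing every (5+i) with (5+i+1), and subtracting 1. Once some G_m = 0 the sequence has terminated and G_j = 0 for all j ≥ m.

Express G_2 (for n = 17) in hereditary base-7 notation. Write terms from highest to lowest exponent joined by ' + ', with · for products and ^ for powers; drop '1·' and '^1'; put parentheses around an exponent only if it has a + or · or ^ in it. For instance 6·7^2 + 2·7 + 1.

3·7

17 —HB5→ 3·5 + 2 —bump→ 3·6 + 2 = 20 —(−1)→ 19
19 —HB6→ 3·6 + 1 —bump→ 3·7 + 1 = 22 —(−1)→ 21
21 —HB7→ 3·7 —bump→ 3·8 = 24 —(−1)→ 23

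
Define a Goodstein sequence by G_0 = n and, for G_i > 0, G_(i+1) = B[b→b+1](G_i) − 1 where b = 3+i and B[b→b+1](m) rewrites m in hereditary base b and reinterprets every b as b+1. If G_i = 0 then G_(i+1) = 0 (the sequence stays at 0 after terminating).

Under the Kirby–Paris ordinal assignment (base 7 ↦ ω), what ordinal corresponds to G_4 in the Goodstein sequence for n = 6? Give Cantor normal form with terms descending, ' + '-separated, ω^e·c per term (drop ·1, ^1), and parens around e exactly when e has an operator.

ω

6 —HB3→ 2·3 —bump→ 2·4 = 8 —(−1)→ 7
7 —HB4→ 4 + 3 —bump→ 5 + 3 = 8 —(−1)→ 7
7 —HB5→ 5 + 2 —bump→ 6 + 2 = 8 —(−1)→ 7
7 —HB6→ 6 + 1 —bump→ 7 + 1 = 8 —(−1)→ 7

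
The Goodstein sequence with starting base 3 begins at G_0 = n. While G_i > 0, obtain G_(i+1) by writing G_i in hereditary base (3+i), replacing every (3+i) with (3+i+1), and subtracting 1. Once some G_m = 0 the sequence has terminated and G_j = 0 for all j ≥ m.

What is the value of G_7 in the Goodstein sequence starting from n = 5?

G_0 = 5. HB_3(5) = 3 + 2. Bump = 6. G_1 = 5.
G_1 = 5. HB_4(5) = 4 + 1. Bump = 6. G_2 = 5.
G_2 = 5. HB_5(5) = 5. Bump = 6. G_3 = 5.
G_3 = 5. HB_6(5) = 5. Bump = 5. G_4 = 4.
G_4 = 4. HB_7(4) = 4. Bump = 4. G_5 = 3.
G_5 = 3. HB_8(3) = 3. Bump = 3. G_6 = 2.
G_6 = 2. HB_9(2) = 2. Bump = 2. G_7 = 1.
G_7 = 1. HB_10(1) = 1. Bump = 1. G_8 = 0.

1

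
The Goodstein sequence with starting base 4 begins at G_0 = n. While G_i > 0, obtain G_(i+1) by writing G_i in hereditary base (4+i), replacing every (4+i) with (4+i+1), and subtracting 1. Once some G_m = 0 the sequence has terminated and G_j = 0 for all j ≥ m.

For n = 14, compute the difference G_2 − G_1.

2

base 4: 14 = 3·4 + 2; at 5: 3·5 + 2 = 17; next = 16
base 5: 16 = 3·5 + 1; at 6: 3·6 + 1 = 19; next = 18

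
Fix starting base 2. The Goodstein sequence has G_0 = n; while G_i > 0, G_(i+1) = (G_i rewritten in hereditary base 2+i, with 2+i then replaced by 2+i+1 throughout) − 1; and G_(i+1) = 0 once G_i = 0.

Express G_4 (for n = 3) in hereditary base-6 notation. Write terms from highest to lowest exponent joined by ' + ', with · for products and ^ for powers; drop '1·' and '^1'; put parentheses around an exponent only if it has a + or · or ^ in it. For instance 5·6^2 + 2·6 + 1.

1

i=0: 3 = 2 + 1 (b=2); 2→3: 3 + 1 = 4; 4−1 = 3
i=1: 3 = 3 (b=3); 3→4: 4 = 4; 4−1 = 3
i=2: 3 = 3 (b=4); 4→5: 3 = 3; 3−1 = 2
i=3: 2 = 2 (b=5); 5→6: 2 = 2; 2−1 = 1
i=4: 1 = 1 (b=6); 6→7: 1 = 1; 1−1 = 0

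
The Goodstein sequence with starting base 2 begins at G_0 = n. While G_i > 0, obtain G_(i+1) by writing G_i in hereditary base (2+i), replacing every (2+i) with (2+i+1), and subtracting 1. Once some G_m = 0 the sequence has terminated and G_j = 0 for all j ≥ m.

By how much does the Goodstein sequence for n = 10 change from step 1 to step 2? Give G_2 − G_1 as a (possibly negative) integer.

942

base 2: 10 = 2^(2 + 1) + 2; at 3: 3^(3 + 1) + 3 = 84; next = 83
base 3: 83 = 3^(3 + 1) + 2; at 4: 4^(4 + 1) + 2 = 1026; next = 1025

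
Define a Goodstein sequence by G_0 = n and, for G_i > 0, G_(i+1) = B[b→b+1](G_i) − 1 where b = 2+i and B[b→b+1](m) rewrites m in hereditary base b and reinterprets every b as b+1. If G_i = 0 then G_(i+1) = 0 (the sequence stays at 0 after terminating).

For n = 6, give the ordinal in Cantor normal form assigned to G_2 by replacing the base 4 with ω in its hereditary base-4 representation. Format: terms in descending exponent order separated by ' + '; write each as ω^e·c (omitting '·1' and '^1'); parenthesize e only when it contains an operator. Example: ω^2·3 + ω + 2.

ω^ω + 1

[0] 6 ≡ 2^2 + 2 (base 2). Lift 3: 30. −1: 29.
[1] 29 ≡ 3^3 + 2 (base 3). Lift 4: 258. −1: 257.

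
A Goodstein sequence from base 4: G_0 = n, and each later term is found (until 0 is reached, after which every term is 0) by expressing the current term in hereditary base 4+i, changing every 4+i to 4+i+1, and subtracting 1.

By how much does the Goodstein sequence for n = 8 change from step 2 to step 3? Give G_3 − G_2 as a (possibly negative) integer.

(0) 8|_4 = 2·4 ↦ 2·5|_5 = 10 ⇒ 9
(1) 9|_5 = 5 + 4 ↦ 6 + 4|_6 = 10 ⇒ 9
(2) 9|_6 = 6 + 3 ↦ 7 + 3|_7 = 10 ⇒ 9

0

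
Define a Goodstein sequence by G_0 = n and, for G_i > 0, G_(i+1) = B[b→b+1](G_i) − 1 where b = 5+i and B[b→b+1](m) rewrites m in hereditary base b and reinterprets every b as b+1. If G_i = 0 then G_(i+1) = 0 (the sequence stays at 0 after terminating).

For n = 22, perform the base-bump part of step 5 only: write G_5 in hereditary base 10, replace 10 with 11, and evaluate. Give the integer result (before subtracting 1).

38

22 —HB5→ 4·5 + 2 —bump→ 4·6 + 2 = 26 —(−1)→ 25
25 —HB6→ 4·6 + 1 —bump→ 4·7 + 1 = 29 —(−1)→ 28
28 —HB7→ 4·7 —bump→ 4·8 = 32 —(−1)→ 31
31 —HB8→ 3·8 + 7 —bump→ 3·9 + 7 = 34 —(−1)→ 33
33 —HB9→ 3·9 + 6 —bump→ 3·10 + 6 = 36 —(−1)→ 35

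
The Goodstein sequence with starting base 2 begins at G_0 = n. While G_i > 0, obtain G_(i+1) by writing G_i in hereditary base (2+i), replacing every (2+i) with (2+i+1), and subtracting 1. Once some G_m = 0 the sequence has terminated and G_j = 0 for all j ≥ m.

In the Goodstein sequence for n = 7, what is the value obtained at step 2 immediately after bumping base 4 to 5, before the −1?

(0) 7|_2 = 2^2 + 2 + 1 ↦ 3^3 + 3 + 1|_3 = 31 ⇒ 30
(1) 30|_3 = 3^3 + 3 ↦ 4^4 + 4|_4 = 260 ⇒ 259
(2) 259|_4 = 4^4 + 3 ↦ 5^5 + 3|_5 = 3128 ⇒ 3127

3128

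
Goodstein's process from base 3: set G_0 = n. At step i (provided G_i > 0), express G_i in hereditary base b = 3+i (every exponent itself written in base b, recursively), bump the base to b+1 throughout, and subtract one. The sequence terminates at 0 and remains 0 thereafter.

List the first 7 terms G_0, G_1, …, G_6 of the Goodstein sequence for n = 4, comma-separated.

step 0: 4 = 3 + 1; sub 4 for 3: 4 + 1; = 5; G_1 = 5−1 = 4
step 1: 4 = 4; sub 5 for 4: 5; = 5; G_2 = 5−1 = 4
step 2: 4 = 4; sub 6 for 5: 4; = 4; G_3 = 4−1 = 3
step 3: 3 = 3; sub 7 for 6: 3; = 3; G_4 = 3−1 = 2
step 4: 2 = 2; sub 8 for 7: 2; = 2; G_5 = 2−1 = 1
step 5: 1 = 1; sub 9 for 8: 1; = 1; G_6 = 1−1 = 0

4, 4, 4, 3, 2, 1, 0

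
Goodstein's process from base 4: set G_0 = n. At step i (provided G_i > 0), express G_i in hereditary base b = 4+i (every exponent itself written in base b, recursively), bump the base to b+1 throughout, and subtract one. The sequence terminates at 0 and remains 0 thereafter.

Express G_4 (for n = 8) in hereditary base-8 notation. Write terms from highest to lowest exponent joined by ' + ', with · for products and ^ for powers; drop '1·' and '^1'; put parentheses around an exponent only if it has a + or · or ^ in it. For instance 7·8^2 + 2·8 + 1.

8 + 1

[0] 8 ≡ 2·4 (base 4). Lift 5: 10. −1: 9.
[1] 9 ≡ 5 + 4 (base 5). Lift 6: 10. −1: 9.
[2] 9 ≡ 6 + 3 (base 6). Lift 7: 10. −1: 9.
[3] 9 ≡ 7 + 2 (base 7). Lift 8: 10. −1: 9.
[4] 9 ≡ 8 + 1 (base 8). Lift 9: 10. −1: 9.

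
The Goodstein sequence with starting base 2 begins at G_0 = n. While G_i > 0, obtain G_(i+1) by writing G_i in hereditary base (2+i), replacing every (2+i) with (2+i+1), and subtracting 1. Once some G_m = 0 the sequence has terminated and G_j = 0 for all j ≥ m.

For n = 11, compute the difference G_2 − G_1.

base 2: 11 = 2^(2 + 1) + 2 + 1; at 3: 3^(3 + 1) + 3 + 1 = 85; next = 84
base 3: 84 = 3^(3 + 1) + 3; at 4: 4^(4 + 1) + 4 = 1028; next = 1027

943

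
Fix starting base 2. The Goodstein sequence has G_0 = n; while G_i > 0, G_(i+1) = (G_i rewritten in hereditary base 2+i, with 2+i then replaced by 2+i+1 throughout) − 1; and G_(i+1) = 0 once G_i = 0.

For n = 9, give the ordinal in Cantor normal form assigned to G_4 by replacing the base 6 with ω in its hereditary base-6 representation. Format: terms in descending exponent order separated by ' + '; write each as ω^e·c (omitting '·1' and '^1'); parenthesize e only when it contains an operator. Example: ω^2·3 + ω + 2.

ω^ω·3 + ω^3·3 + ω^2·3 + ω·3 + 1

(0) 9|_2 = 2^(2 + 1) + 1 ↦ 3^(3 + 1) + 1|_3 = 82 ⇒ 81
(1) 81|_3 = 3^(3 + 1) ↦ 4^(4 + 1)|_4 = 1024 ⇒ 1023
(2) 1023|_4 = 3·4^4 + 3·4^3 + 3·4^2 + 3·4 + 3 ↦ 3·5^5 + 3·5^3 + 3·5^2 + 3·5 + 3|_5 = 9843 ⇒ 9842
(3) 9842|_5 = 3·5^5 + 3·5^3 + 3·5^2 + 3·5 + 2 ↦ 3·6^6 + 3·6^3 + 3·6^2 + 3·6 + 2|_6 = 140744 ⇒ 140743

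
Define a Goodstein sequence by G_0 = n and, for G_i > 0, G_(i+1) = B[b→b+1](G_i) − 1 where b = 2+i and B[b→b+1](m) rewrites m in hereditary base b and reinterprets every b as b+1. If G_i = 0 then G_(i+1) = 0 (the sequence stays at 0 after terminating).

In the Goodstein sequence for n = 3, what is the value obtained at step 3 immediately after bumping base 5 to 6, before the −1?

[0] 3 ≡ 2 + 1 (base 2). Lift 3: 4. −1: 3.
[1] 3 ≡ 3 (base 3). Lift 4: 4. −1: 3.
[2] 3 ≡ 3 (base 4). Lift 5: 3. −1: 2.

2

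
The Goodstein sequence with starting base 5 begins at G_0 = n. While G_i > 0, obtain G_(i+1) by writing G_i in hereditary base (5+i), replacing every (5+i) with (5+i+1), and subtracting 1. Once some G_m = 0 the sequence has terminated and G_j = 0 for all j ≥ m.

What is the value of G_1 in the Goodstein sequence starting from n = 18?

step 0: 18 = 3·5 + 3; sub 6 for 5: 3·6 + 3; = 21; G_1 = 21−1 = 20
step 1: 20 = 3·6 + 2; sub 7 for 6: 3·7 + 2; = 23; G_2 = 23−1 = 22

20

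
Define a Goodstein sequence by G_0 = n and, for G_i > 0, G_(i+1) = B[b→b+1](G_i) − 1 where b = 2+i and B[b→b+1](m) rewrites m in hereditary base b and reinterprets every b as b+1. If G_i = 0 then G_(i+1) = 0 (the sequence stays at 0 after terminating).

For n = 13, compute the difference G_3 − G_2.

14813

(0) 13|_2 = 2^(2 + 1) + 2^2 + 1 ↦ 3^(3 + 1) + 3^3 + 1|_3 = 109 ⇒ 108
(1) 108|_3 = 3^(3 + 1) + 3^3 ↦ 4^(4 + 1) + 4^4|_4 = 1280 ⇒ 1279
(2) 1279|_4 = 4^(4 + 1) + 3·4^3 + 3·4^2 + 3·4 + 3 ↦ 5^(5 + 1) + 3·5^3 + 3·5^2 + 3·5 + 3|_5 = 16093 ⇒ 16092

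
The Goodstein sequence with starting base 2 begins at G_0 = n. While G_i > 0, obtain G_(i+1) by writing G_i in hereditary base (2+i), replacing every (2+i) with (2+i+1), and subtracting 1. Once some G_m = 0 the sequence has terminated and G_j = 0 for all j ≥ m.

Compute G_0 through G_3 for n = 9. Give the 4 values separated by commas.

9 —HB2→ 2^(2 + 1) + 1 —bump→ 3^(3 + 1) + 1 = 82 —(−1)→ 81
81 —HB3→ 3^(3 + 1) —bump→ 4^(4 + 1) = 1024 —(−1)→ 1023
1023 —HB4→ 3·4^4 + 3·4^3 + 3·4^2 + 3·4 + 3 —bump→ 3·5^5 + 3·5^3 + 3·5^2 + 3·5 + 3 = 9843 —(−1)→ 9842

9, 81, 1023, 9842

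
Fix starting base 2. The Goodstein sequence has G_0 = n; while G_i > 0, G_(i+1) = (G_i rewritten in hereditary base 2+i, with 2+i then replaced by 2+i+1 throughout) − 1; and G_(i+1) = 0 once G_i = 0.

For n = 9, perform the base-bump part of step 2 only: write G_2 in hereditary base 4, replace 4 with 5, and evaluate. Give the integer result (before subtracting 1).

9843

step 0: 9 = 2^(2 + 1) + 1; sub 3 for 2: 3^(3 + 1) + 1; = 82; G_1 = 82−1 = 81
step 1: 81 = 3^(3 + 1); sub 4 for 3: 4^(4 + 1); = 1024; G_2 = 1024−1 = 1023
step 2: 1023 = 3·4^4 + 3·4^3 + 3·4^2 + 3·4 + 3; sub 5 for 4: 3·5^5 + 3·5^3 + 3·5^2 + 3·5 + 3; = 9843; G_3 = 9843−1 = 9842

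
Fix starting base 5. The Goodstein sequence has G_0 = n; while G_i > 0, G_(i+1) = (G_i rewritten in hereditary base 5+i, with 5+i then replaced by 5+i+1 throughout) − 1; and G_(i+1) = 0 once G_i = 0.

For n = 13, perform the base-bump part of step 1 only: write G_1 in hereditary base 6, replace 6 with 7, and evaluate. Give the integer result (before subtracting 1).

i=0: 13 = 2·5 + 3 (b=5); 5→6: 2·6 + 3 = 15; 15−1 = 14
i=1: 14 = 2·6 + 2 (b=6); 6→7: 2·7 + 2 = 16; 16−1 = 15

16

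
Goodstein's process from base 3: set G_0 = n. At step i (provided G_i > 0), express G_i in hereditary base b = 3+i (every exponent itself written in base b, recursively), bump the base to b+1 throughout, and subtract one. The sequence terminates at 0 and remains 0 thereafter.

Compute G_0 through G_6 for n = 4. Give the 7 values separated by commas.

[0] 4 ≡ 3 + 1 (base 3). Lift 4: 5. −1: 4.
[1] 4 ≡ 4 (base 4). Lift 5: 5. −1: 4.
[2] 4 ≡ 4 (base 5). Lift 6: 4. −1: 3.
[3] 3 ≡ 3 (base 6). Lift 7: 3. −1: 2.
[4] 2 ≡ 2 (base 7). Lift 8: 2. −1: 1.
[5] 1 ≡ 1 (base 8). Lift 9: 1. −1: 0.

4, 4, 4, 3, 2, 1, 0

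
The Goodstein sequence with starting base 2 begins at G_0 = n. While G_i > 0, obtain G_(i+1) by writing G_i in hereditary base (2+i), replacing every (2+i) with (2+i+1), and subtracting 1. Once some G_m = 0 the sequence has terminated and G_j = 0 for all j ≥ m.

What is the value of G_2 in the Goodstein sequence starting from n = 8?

step 0: 8 = 2^(2 + 1); sub 3 for 2: 3^(3 + 1); = 81; G_1 = 81−1 = 80
step 1: 80 = 2·3^3 + 2·3^2 + 2·3 + 2; sub 4 for 3: 2·4^4 + 2·4^2 + 2·4 + 2; = 554; G_2 = 554−1 = 553
step 2: 553 = 2·4^4 + 2·4^2 + 2·4 + 1; sub 5 for 4: 2·5^5 + 2·5^2 + 2·5 + 1; = 6311; G_3 = 6311−1 = 6310

553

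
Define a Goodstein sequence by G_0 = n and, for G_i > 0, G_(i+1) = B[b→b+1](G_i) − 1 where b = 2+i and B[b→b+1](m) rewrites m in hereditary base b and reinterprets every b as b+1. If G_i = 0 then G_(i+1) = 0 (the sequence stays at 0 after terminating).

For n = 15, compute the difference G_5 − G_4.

6261751

G_0 = 15. HB_2(15) = 2^(2 + 1) + 2^2 + 2 + 1. Bump = 112. G_1 = 111.
G_1 = 111. HB_3(111) = 3^(3 + 1) + 3^3 + 3. Bump = 1284. G_2 = 1283.
G_2 = 1283. HB_4(1283) = 4^(4 + 1) + 4^4 + 3. Bump = 18753. G_3 = 18752.
G_3 = 18752. HB_5(18752) = 5^(5 + 1) + 5^5 + 2. Bump = 326594. G_4 = 326593.
G_4 = 326593. HB_6(326593) = 6^(6 + 1) + 6^6 + 1. Bump = 6588345. G_5 = 6588344.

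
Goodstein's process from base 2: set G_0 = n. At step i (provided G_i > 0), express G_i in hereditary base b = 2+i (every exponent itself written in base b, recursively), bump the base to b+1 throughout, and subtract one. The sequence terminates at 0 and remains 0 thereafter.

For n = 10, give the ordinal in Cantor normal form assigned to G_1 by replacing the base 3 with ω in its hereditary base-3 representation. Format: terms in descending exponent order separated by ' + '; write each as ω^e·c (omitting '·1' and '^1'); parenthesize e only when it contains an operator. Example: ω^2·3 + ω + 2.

ω^(ω + 1) + 2

[0] 10 ≡ 2^(2 + 1) + 2 (base 2). Lift 3: 84. −1: 83.
[1] 83 ≡ 3^(3 + 1) + 2 (base 3). Lift 4: 1026. −1: 1025.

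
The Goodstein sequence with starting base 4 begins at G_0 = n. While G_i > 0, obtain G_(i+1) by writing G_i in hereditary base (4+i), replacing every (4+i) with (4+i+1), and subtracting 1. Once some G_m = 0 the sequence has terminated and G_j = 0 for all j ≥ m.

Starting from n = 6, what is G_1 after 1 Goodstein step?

6

G_0 = 6. HB_4(6) = 4 + 2. Bump = 7. G_1 = 6.
G_1 = 6. HB_5(6) = 5 + 1. Bump = 7. G_2 = 6.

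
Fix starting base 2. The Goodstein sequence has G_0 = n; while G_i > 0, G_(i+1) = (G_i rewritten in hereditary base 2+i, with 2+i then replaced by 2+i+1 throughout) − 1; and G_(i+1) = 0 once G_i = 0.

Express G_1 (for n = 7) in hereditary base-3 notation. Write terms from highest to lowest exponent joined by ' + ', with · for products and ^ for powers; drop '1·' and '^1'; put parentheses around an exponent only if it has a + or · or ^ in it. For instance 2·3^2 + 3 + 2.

[0] 7 ≡ 2^2 + 2 + 1 (base 2). Lift 3: 31. −1: 30.
[1] 30 ≡ 3^3 + 3 (base 3). Lift 4: 260. −1: 259.

3^3 + 3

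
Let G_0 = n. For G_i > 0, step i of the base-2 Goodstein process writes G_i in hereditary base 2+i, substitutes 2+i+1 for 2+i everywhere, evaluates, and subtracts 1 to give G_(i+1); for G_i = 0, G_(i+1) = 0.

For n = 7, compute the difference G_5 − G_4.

776886

G_0=7  [base 2] 2^2 + 2 + 1  →[2↦3]→  3^3 + 3 + 1 = 31  −1 ⇒ G_1=30
G_1=30  [base 3] 3^3 + 3  →[3↦4]→  4^4 + 4 = 260  −1 ⇒ G_2=259
G_2=259  [base 4] 4^4 + 3  →[4↦5]→  5^5 + 3 = 3128  −1 ⇒ G_3=3127
G_3=3127  [base 5] 5^5 + 2  →[5↦6]→  6^6 + 2 = 46658  −1 ⇒ G_4=46657
G_4=46657  [base 6] 6^6 + 1  →[6↦7]→  7^7 + 1 = 823544  −1 ⇒ G_5=823543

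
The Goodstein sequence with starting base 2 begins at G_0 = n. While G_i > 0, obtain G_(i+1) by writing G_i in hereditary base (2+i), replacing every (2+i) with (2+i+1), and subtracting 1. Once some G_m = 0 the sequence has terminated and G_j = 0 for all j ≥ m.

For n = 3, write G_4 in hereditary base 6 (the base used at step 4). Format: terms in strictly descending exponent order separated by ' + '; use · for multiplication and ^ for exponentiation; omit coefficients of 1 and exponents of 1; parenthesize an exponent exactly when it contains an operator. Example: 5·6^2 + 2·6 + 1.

1

G_0 = 3. HB_2(3) = 2 + 1. Bump = 4. G_1 = 3.
G_1 = 3. HB_3(3) = 3. Bump = 4. G_2 = 3.
G_2 = 3. HB_4(3) = 3. Bump = 3. G_3 = 2.
G_3 = 2. HB_5(2) = 2. Bump = 2. G_4 = 1.
G_4 = 1. HB_6(1) = 1. Bump = 1. G_5 = 0.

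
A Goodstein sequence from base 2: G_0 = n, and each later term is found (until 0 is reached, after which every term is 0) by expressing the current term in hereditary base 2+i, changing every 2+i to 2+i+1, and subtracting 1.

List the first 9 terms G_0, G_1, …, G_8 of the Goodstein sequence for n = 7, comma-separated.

7, 30, 259, 3127, 46657, 823543, 16777215, 37665879, 77777775

i=0: 7 = 2^2 + 2 + 1 (b=2); 2→3: 3^3 + 3 + 1 = 31; 31−1 = 30
i=1: 30 = 3^3 + 3 (b=3); 3→4: 4^4 + 4 = 260; 260−1 = 259
i=2: 259 = 4^4 + 3 (b=4); 4→5: 5^5 + 3 = 3128; 3128−1 = 3127
i=3: 3127 = 5^5 + 2 (b=5); 5→6: 6^6 + 2 = 46658; 46658−1 = 46657
i=4: 46657 = 6^6 + 1 (b=6); 6→7: 7^7 + 1 = 823544; 823544−1 = 823543
i=5: 823543 = 7^7 (b=7); 7→8: 8^8 = 16777216; 16777216−1 = 16777215
i=6: 16777215 = 7·8^7 + 7·8^6 + 7·8^5 + 7·8^4 + 7·8^3 + 7·8^2 + 7·8 + 7 (b=8); 8→9: 7·9^7 + 7·9^6 + 7·9^5 + 7·9^4 + 7·9^3 + 7·9^2 + 7·9 + 7 = 37665880; 37665880−1 = 37665879
i=7: 37665879 = 7·9^7 + 7·9^6 + 7·9^5 + 7·9^4 + 7·9^3 + 7·9^2 + 7·9 + 6 (b=9); 9→10: 7·10^7 + 7·10^6 + 7·10^5 + 7·10^4 + 7·10^3 + 7·10^2 + 7·10 + 6 = 77777776; 77777776−1 = 77777775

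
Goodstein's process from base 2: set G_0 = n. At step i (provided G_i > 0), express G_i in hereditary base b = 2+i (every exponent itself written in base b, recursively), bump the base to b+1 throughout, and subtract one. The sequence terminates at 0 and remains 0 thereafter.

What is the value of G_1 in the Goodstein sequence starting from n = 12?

(0) 12|_2 = 2^(2 + 1) + 2^2 ↦ 3^(3 + 1) + 3^3|_3 = 108 ⇒ 107
(1) 107|_3 = 3^(3 + 1) + 2·3^2 + 2·3 + 2 ↦ 4^(4 + 1) + 2·4^2 + 2·4 + 2|_4 = 1066 ⇒ 1065

107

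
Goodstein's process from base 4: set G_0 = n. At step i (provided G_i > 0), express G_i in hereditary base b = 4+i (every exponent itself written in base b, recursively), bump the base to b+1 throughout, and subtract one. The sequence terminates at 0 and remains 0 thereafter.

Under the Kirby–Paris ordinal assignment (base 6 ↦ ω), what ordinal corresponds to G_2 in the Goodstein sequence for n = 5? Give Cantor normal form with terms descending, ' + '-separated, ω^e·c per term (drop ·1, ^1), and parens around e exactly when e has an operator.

step 0: 5 = 4 + 1; sub 5 for 4: 5 + 1; = 6; G_1 = 6−1 = 5
step 1: 5 = 5; sub 6 for 5: 6; = 6; G_2 = 6−1 = 5
step 2: 5 = 5; sub 7 for 6: 5; = 5; G_3 = 5−1 = 4

5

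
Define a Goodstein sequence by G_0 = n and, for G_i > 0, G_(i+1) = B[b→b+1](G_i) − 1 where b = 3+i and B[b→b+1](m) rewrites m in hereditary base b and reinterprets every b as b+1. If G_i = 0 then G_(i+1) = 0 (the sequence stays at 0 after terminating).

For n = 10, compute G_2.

G_0 = 10. HB_3(10) = 3^2 + 1. Bump = 17. G_1 = 16.
G_1 = 16. HB_4(16) = 4^2. Bump = 25. G_2 = 24.
G_2 = 24. HB_5(24) = 4·5 + 4. Bump = 28. G_3 = 27.

24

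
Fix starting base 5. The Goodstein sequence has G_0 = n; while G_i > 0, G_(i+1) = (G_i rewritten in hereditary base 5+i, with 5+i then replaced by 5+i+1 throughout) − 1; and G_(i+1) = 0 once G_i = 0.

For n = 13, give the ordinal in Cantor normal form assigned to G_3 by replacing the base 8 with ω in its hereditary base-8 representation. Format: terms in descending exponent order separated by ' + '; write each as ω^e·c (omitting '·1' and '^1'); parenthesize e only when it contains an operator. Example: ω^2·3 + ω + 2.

ω·2

(0) 13|_5 = 2·5 + 3 ↦ 2·6 + 3|_6 = 15 ⇒ 14
(1) 14|_6 = 2·6 + 2 ↦ 2·7 + 2|_7 = 16 ⇒ 15
(2) 15|_7 = 2·7 + 1 ↦ 2·8 + 1|_8 = 17 ⇒ 16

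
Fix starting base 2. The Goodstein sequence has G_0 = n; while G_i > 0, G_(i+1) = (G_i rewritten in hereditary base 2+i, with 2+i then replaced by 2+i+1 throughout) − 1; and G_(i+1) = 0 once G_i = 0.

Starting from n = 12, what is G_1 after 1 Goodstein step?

i=0: 12 = 2^(2 + 1) + 2^2 (b=2); 2→3: 3^(3 + 1) + 3^3 = 108; 108−1 = 107
i=1: 107 = 3^(3 + 1) + 2·3^2 + 2·3 + 2 (b=3); 3→4: 4^(4 + 1) + 2·4^2 + 2·4 + 2 = 1066; 1066−1 = 1065

107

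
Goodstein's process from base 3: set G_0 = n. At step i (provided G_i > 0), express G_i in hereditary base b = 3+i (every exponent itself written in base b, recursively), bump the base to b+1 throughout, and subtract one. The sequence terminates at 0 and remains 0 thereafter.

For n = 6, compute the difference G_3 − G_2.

base 3: 6 = 2·3; at 4: 2·4 = 8; next = 7
base 4: 7 = 4 + 3; at 5: 5 + 3 = 8; next = 7
base 5: 7 = 5 + 2; at 6: 6 + 2 = 8; next = 7

0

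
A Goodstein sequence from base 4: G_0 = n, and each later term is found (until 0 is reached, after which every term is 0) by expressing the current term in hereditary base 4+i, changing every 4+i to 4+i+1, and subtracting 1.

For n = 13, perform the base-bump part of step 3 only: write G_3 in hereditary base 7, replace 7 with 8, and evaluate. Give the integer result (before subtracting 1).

20

G_0 = 13. HB_4(13) = 3·4 + 1. Bump = 16. G_1 = 15.
G_1 = 15. HB_5(15) = 3·5. Bump = 18. G_2 = 17.
G_2 = 17. HB_6(17) = 2·6 + 5. Bump = 19. G_3 = 18.
G_3 = 18. HB_7(18) = 2·7 + 4. Bump = 20. G_4 = 19.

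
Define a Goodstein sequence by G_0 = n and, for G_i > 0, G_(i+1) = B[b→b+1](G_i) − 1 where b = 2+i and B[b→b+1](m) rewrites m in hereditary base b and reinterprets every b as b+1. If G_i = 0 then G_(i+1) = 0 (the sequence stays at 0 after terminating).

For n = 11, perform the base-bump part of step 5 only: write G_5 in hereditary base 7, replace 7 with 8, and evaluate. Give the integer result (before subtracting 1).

134217728

base 2: 11 = 2^(2 + 1) + 2 + 1; at 3: 3^(3 + 1) + 3 + 1 = 85; next = 84
base 3: 84 = 3^(3 + 1) + 3; at 4: 4^(4 + 1) + 4 = 1028; next = 1027
base 4: 1027 = 4^(4 + 1) + 3; at 5: 5^(5 + 1) + 3 = 15628; next = 15627
base 5: 15627 = 5^(5 + 1) + 2; at 6: 6^(6 + 1) + 2 = 279938; next = 279937
base 6: 279937 = 6^(6 + 1) + 1; at 7: 7^(7 + 1) + 1 = 5764802; next = 5764801
base 7: 5764801 = 7^(7 + 1); at 8: 8^(8 + 1) = 134217728; next = 134217727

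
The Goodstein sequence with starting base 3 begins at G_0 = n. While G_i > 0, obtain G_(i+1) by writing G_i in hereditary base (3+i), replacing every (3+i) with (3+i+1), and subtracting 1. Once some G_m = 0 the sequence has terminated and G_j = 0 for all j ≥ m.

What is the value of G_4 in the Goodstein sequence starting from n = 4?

(0) 4|_3 = 3 + 1 ↦ 4 + 1|_4 = 5 ⇒ 4
(1) 4|_4 = 4 ↦ 5|_5 = 5 ⇒ 4
(2) 4|_5 = 4 ↦ 4|_6 = 4 ⇒ 3
(3) 3|_6 = 3 ↦ 3|_7 = 3 ⇒ 2
(4) 2|_7 = 2 ↦ 2|_8 = 2 ⇒ 1

2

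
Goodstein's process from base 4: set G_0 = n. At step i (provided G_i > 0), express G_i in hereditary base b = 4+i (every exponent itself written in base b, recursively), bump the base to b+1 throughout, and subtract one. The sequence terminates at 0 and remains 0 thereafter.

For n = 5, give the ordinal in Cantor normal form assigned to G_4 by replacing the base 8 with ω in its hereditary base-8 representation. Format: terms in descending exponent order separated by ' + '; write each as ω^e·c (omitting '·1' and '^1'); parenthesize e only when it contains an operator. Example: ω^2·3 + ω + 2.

step 0: 5 = 4 + 1; sub 5 for 4: 5 + 1; = 6; G_1 = 6−1 = 5
step 1: 5 = 5; sub 6 for 5: 6; = 6; G_2 = 6−1 = 5
step 2: 5 = 5; sub 7 for 6: 5; = 5; G_3 = 5−1 = 4
step 3: 4 = 4; sub 8 for 7: 4; = 4; G_4 = 4−1 = 3

3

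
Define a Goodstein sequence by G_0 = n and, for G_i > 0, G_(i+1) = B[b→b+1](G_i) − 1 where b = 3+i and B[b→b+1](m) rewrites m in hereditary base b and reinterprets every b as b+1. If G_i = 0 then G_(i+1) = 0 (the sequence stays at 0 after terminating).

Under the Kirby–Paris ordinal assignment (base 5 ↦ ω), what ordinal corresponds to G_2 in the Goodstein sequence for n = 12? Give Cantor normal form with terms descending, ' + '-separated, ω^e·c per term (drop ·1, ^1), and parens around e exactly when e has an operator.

ω^2 + 2

[0] 12 ≡ 3^2 + 3 (base 3). Lift 4: 20. −1: 19.
[1] 19 ≡ 4^2 + 3 (base 4). Lift 5: 28. −1: 27.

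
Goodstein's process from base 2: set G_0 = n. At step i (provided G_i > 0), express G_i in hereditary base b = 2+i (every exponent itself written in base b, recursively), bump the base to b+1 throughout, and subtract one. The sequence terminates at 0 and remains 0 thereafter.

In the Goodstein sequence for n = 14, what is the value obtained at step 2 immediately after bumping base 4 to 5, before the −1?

18751

i=0: 14 = 2^(2 + 1) + 2^2 + 2 (b=2); 2→3: 3^(3 + 1) + 3^3 + 3 = 111; 111−1 = 110
i=1: 110 = 3^(3 + 1) + 3^3 + 2 (b=3); 3→4: 4^(4 + 1) + 4^4 + 2 = 1282; 1282−1 = 1281
i=2: 1281 = 4^(4 + 1) + 4^4 + 1 (b=4); 4→5: 5^(5 + 1) + 5^5 + 1 = 18751; 18751−1 = 18750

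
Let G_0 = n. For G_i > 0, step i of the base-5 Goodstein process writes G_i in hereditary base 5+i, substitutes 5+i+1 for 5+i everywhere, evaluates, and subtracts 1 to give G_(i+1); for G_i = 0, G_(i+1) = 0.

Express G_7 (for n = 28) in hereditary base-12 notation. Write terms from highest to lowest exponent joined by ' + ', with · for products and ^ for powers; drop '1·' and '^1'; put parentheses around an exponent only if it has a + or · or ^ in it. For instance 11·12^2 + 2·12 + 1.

[0] 28 ≡ 5^2 + 3 (base 5). Lift 6: 39. −1: 38.
[1] 38 ≡ 6^2 + 2 (base 6). Lift 7: 51. −1: 50.
[2] 50 ≡ 7^2 + 1 (base 7). Lift 8: 65. −1: 64.
[3] 64 ≡ 8^2 (base 8). Lift 9: 81. −1: 80.
[4] 80 ≡ 8·9 + 8 (base 9). Lift 10: 88. −1: 87.
[5] 87 ≡ 8·10 + 7 (base 10). Lift 11: 95. −1: 94.
[6] 94 ≡ 8·11 + 6 (base 11). Lift 12: 102. −1: 101.
[7] 101 ≡ 8·12 + 5 (base 12). Lift 13: 109. −1: 108.

8·12 + 5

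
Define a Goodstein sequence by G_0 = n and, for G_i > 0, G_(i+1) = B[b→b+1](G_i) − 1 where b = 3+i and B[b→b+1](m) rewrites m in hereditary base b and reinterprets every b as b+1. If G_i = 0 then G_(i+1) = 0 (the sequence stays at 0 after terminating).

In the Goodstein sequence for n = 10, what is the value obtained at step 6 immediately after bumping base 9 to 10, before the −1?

10 —HB3→ 3^2 + 1 —bump→ 4^2 + 1 = 17 —(−1)→ 16
16 —HB4→ 4^2 —bump→ 5^2 = 25 —(−1)→ 24
24 —HB5→ 4·5 + 4 —bump→ 4·6 + 4 = 28 —(−1)→ 27
27 —HB6→ 4·6 + 3 —bump→ 4·7 + 3 = 31 —(−1)→ 30
30 —HB7→ 4·7 + 2 —bump→ 4·8 + 2 = 34 —(−1)→ 33
33 —HB8→ 4·8 + 1 —bump→ 4·9 + 1 = 37 —(−1)→ 36
36 —HB9→ 4·9 —bump→ 4·10 = 40 —(−1)→ 39

40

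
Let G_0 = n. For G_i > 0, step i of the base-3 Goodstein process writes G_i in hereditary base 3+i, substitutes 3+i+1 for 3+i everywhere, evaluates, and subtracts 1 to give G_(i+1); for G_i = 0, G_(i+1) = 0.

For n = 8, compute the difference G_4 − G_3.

0

step 0: 8 = 2·3 + 2; sub 4 for 3: 2·4 + 2; = 10; G_1 = 10−1 = 9
step 1: 9 = 2·4 + 1; sub 5 for 4: 2·5 + 1; = 11; G_2 = 11−1 = 10
step 2: 10 = 2·5; sub 6 for 5: 2·6; = 12; G_3 = 12−1 = 11
step 3: 11 = 6 + 5; sub 7 for 6: 7 + 5; = 12; G_4 = 12−1 = 11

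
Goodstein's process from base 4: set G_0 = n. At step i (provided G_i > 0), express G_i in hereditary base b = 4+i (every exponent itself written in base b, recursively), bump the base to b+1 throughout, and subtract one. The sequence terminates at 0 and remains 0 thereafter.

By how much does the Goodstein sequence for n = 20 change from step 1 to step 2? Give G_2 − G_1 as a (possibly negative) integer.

10

20 —HB4→ 4^2 + 4 —bump→ 5^2 + 5 = 30 —(−1)→ 29
29 —HB5→ 5^2 + 4 —bump→ 6^2 + 4 = 40 —(−1)→ 39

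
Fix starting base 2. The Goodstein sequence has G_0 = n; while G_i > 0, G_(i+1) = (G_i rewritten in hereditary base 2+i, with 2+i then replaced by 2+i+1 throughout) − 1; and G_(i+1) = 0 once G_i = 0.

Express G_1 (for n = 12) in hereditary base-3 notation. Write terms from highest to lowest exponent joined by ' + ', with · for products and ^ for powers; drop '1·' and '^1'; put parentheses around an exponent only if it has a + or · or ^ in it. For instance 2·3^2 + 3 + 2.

base 2: 12 = 2^(2 + 1) + 2^2; at 3: 3^(3 + 1) + 3^3 = 108; next = 107
base 3: 107 = 3^(3 + 1) + 2·3^2 + 2·3 + 2; at 4: 4^(4 + 1) + 2·4^2 + 2·4 + 2 = 1066; next = 1065

3^(3 + 1) + 2·3^2 + 2·3 + 2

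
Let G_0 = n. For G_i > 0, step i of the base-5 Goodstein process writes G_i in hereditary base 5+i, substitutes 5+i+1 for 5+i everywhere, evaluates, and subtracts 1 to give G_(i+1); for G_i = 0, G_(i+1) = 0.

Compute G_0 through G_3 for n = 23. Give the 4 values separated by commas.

23, 26, 29, 32

base 5: 23 = 4·5 + 3; at 6: 4·6 + 3 = 27; next = 26
base 6: 26 = 4·6 + 2; at 7: 4·7 + 2 = 30; next = 29
base 7: 29 = 4·7 + 1; at 8: 4·8 + 1 = 33; next = 32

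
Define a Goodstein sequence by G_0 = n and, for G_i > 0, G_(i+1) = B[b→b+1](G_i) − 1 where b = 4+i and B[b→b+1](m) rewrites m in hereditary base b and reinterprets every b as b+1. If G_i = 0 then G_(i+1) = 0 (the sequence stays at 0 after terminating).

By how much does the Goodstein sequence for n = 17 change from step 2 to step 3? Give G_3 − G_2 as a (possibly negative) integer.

4

(0) 17|_4 = 4^2 + 1 ↦ 5^2 + 1|_5 = 26 ⇒ 25
(1) 25|_5 = 5^2 ↦ 6^2|_6 = 36 ⇒ 35
(2) 35|_6 = 5·6 + 5 ↦ 5·7 + 5|_7 = 40 ⇒ 39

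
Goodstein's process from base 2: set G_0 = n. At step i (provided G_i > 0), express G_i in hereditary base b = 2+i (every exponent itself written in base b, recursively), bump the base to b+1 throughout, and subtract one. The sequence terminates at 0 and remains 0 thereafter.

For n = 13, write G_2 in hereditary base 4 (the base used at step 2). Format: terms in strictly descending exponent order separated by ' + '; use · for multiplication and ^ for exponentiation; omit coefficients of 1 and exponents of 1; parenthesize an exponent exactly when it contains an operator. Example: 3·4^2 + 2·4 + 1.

G_0 = 13. HB_2(13) = 2^(2 + 1) + 2^2 + 1. Bump = 109. G_1 = 108.
G_1 = 108. HB_3(108) = 3^(3 + 1) + 3^3. Bump = 1280. G_2 = 1279.
G_2 = 1279. HB_4(1279) = 4^(4 + 1) + 3·4^3 + 3·4^2 + 3·4 + 3. Bump = 16093. G_3 = 16092.

4^(4 + 1) + 3·4^3 + 3·4^2 + 3·4 + 3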